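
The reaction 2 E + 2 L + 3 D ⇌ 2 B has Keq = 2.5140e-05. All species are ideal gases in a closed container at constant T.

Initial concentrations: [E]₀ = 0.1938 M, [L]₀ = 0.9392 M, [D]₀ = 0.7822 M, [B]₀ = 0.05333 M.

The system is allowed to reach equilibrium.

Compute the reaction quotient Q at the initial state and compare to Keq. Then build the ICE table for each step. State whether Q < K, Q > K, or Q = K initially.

Q₀ = 0.1794 vs Keq = 2.5140e-05 ⇒ Q>K, reverse
Step 1:
                  E         L         D         B
  Initial    0.1938    0.9392    0.7822   0.05333
  Change    0.05235   0.05235   0.07853  -0.05235
  Equil      0.2462    0.9916    0.8607 9.7724e-04
  solve Keq expr → x = -0.02618; check Q = 2.5140e-05

Q₀ = 0.1794; Q > K (proceeds reverse)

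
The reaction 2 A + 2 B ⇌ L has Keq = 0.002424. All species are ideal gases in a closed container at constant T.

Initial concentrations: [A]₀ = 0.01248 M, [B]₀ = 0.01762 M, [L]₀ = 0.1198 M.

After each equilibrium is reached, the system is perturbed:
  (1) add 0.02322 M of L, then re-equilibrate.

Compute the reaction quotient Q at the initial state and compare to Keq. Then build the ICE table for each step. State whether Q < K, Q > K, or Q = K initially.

Q₀ = 2.4775e+06 vs Keq = 0.002424 ⇒ Q>K, reverse
Step 1:
                  A         B         L
  I         0.01248   0.01762    0.1198
  C          0.2396    0.2396   -0.1198
  E          0.2521    0.2572 1.0188e-05
  solve Keq expr → x = -0.1198; check Q = 0.002424
Then add 0.02322 M of L.
Step 2:
                  A         B         L
  I          0.2521    0.2572   0.02323
  C         0.04642   0.04642  -0.02321
  E          0.2985    0.3036 1.9908e-05
  solve Keq expr → x = -0.02321; check Q = 0.002424

Q₀ = 2.4775e+06; Q > K (proceeds reverse)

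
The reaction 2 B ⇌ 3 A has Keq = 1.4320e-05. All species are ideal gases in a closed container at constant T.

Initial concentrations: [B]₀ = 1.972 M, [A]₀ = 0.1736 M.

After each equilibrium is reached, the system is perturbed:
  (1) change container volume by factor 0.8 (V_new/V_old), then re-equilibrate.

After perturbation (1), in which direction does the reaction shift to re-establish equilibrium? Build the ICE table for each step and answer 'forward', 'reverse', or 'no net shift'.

Direction: reverse

Q₀ = 0.001345 vs Keq = 1.4320e-05 ⇒ Q>K, reverse
Step 1:
                  B         A
  I           1.972    0.1736
  C         0.08951   -0.1343
  E           2.062   0.03933
  solve Keq expr → x = -0.04476; check Q = 1.4320e-05
Then change container volume by factor 0.8 (V_new/V_old).
Step 2:
                  B         A
  I           2.577   0.04917
  C        0.002331 -0.003497
  E           2.579   0.04567
  solve Keq expr → x = -0.001166; check Q = 1.4320e-05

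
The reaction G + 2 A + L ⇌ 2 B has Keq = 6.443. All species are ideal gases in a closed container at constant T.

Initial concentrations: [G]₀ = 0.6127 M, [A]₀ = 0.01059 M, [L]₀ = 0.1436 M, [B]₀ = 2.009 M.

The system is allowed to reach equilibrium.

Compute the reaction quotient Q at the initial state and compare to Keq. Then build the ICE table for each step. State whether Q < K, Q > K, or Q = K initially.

Q₀ = 4.0904e+05; Q > K (proceeds reverse)

Q₀ = 4.0904e+05 vs Keq = 6.443 ⇒ Q>K, reverse
Step 1:
                   G          A          L          B
  I           0.6127    0.01059     0.1436      2.009
  C           0.3588     0.7176     0.3588    -0.7176
  E           0.9715     0.7282     0.5024      1.291
  solve Keq expr → x = -0.3588; check Q = 6.443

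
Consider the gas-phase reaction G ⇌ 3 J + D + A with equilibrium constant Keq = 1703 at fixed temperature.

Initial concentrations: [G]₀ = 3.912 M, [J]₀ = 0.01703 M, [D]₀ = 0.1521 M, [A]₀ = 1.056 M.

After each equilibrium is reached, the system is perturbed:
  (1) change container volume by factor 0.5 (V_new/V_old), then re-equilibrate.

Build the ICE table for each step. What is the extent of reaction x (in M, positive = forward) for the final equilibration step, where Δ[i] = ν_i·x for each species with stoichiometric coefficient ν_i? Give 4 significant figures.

x = -1.843 M

Q₀ = 2.0279e-07 vs Keq = 1703 ⇒ Q<K, forward
Step 1:
                  G         J         D         A
  init        3.912   0.01703    0.1521     1.056
  Δ          -2.303     6.909     2.303     2.303
  eq          1.609     6.926     2.455     3.359
  solve Keq expr → x = 2.303; check Q = 1703
Then change container volume by factor 0.5 (V_new/V_old).
Step 2:
                  G         J         D         A
  init        3.218     13.85      4.91     6.718
  Δ           1.843     -5.53    -1.843    -1.843
  eq          5.061     8.323     3.067     4.875
  solve Keq expr → x = -1.843; check Q = 1703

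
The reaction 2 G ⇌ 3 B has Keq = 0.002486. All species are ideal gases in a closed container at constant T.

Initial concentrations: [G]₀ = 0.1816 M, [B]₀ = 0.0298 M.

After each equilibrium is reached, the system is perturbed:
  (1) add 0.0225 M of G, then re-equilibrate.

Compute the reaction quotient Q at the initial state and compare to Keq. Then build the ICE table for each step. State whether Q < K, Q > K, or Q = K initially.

Q₀ = 8.0245e-04; Q < K (proceeds forward)

Q₀ = 8.0245e-04 vs Keq = 0.002486 ⇒ Q<K, forward
Step 1:
                  G         B
  I          0.1816    0.0298
  C       -0.008215   0.01232
  E          0.1734   0.04212
  solve Keq expr → x = 0.004107; check Q = 0.002486
Then add 0.0225 M of G.
Step 2:
                  G         B
  I          0.1959   0.04212
  C       -0.002156  0.003234
  E          0.1937   0.04536
  solve Keq expr → x = 0.001078; check Q = 0.002486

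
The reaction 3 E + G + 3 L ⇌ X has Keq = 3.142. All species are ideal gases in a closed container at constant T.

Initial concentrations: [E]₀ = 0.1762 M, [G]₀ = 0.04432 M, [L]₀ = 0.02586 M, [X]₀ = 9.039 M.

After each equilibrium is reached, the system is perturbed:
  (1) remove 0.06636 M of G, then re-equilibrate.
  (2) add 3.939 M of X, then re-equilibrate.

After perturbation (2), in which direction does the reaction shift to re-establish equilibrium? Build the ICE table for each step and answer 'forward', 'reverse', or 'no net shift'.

Q₀ = 2.1558e+09 vs Keq = 3.142 ⇒ Q>K, reverse
Step 1:
                  E         G         L         X
  Initial    0.1762   0.04432   0.02586     9.039
  Change      1.248    0.4159     1.248   -0.4159
  Equil       1.424    0.4602     1.274     8.623
  solve Keq expr → x = -0.4159; check Q = 3.142
Then remove 0.06636 M of G.
Step 2:
                  E         G         L         X
  Initial     1.424    0.3939     1.274     8.623
  Change    0.02944  0.009814   0.02944 -0.009814
  Equil       1.453    0.4037     1.303     8.613
  solve Keq expr → x = -0.009814; check Q = 3.142
Then add 3.939 M of X.
Step 3:
                  E         G         L         X
  Initial     1.453    0.4037     1.303     12.55
  Change    0.07412   0.02471   0.07412  -0.02471
  Equil       1.527    0.4284     1.377     12.53
  solve Keq expr → x = -0.02471; check Q = 3.142

Direction: reverse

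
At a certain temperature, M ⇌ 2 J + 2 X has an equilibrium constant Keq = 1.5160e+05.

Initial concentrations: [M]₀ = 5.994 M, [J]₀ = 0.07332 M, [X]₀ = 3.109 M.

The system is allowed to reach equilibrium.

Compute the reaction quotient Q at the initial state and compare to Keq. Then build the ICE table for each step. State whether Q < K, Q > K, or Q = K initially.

Q₀ = 0.008669; Q < K (proceeds forward)

Q₀ = 0.008669 vs Keq = 1.5160e+05 ⇒ Q<K, forward
Step 1:
                    M           J           X
  Initial       5.994     0.07332       3.109
  Change         -5.8        11.6        11.6
  Equil        0.1944       11.67       14.71
  solve Keq expr → x = 5.8; check Q = 1.5160e+05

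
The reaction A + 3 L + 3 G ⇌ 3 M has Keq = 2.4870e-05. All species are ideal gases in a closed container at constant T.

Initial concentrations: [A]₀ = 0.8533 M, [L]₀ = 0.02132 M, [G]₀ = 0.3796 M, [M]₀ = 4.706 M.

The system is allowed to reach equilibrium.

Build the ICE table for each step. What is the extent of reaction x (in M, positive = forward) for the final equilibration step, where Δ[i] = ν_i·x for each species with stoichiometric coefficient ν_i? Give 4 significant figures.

Q₀ = 2.3042e+08 vs Keq = 2.4870e-05 ⇒ Q>K, reverse
Step 1:
                  A         L         G         M
  I          0.8533   0.02132    0.3796     4.706
  C           1.343     4.029     4.029    -4.029
  E           2.196      4.05     4.408    0.6774
  solve Keq expr → x = -1.343; check Q = 2.4870e-05

x = -1.343 M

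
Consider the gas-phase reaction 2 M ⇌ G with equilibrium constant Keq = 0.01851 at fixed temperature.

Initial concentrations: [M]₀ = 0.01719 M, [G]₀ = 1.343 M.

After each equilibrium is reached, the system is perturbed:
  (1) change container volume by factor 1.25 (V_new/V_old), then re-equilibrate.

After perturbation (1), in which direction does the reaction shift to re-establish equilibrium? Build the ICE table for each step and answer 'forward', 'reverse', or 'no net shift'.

Direction: reverse

Q₀ = 4545 vs Keq = 0.01851 ⇒ Q>K, reverse
Step 1:
                   M          G
  init       0.01719      1.343
  Δ            2.459      -1.23
  eq           2.476     0.1135
  solve Keq expr → x = -1.23; check Q = 0.01851
Then change container volume by factor 1.25 (V_new/V_old).
Step 2:
                   M          G
  init         1.981     0.0908
  Δ          0.03164   -0.01582
  eq           2.013    0.07498
  solve Keq expr → x = -0.01582; check Q = 0.01851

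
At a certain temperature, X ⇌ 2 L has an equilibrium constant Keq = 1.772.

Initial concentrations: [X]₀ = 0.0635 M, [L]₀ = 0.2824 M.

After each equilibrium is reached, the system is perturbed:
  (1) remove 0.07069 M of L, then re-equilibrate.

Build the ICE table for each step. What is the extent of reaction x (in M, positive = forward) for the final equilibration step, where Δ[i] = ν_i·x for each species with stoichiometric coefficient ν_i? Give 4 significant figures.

Q₀ = 1.256 vs Keq = 1.772 ⇒ Q<K, forward
Step 1:
                   X          L
  I           0.0635     0.2824
  C         -0.01112    0.02225
  E          0.05238     0.3046
  solve Keq expr → x = 0.01112; check Q = 1.772
Then remove 0.07069 M of L.
Step 2:
                   X          L
  I          0.05238      0.234
  C         -0.01378    0.02756
  E           0.0386     0.2615
  solve Keq expr → x = 0.01378; check Q = 1.772

x = 0.01378 M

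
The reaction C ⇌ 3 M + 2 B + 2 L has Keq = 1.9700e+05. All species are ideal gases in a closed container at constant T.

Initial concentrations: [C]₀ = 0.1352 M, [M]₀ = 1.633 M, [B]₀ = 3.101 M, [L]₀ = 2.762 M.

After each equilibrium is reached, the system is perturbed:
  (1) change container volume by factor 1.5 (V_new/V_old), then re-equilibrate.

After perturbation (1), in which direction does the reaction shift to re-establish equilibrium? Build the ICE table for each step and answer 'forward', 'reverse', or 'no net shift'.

Direction: forward

Q₀ = 2363 vs Keq = 1.9700e+05 ⇒ Q<K, forward
Step 1:
                    C           M           B           L
  I            0.1352       1.633       3.101       2.762
  C           -0.1308      0.3925      0.2617      0.2617
  E          0.004361       2.026       3.363       3.024
  solve Keq expr → x = 0.1308; check Q = 1.9700e+05
Then change container volume by factor 1.5 (V_new/V_old).
Step 2:
                    C           M           B           L
  I          0.002907        1.35       2.242       2.016
  C         -0.002645    0.007935     0.00529     0.00529
  E        2.6236e-04       1.358       2.247       2.021
  solve Keq expr → x = 0.002645; check Q = 1.9700e+05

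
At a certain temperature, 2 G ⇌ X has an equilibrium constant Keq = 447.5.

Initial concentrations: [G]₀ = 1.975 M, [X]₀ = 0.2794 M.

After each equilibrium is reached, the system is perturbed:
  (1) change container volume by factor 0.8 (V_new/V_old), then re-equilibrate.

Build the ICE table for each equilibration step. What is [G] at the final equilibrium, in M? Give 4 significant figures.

[G]_eq = 0.05893 M

Q₀ = 0.07163 vs Keq = 447.5 ⇒ Q<K, forward
Step 1:
                    G           X
  I             1.975      0.2794
  C            -1.922      0.9612
  E           0.05265       1.241
  solve Keq expr → x = 0.9612; check Q = 447.5
Then change container volume by factor 0.8 (V_new/V_old).
Step 2:
                    G           X
  I           0.06581       1.551
  C         -0.006883    0.003441
  E           0.05893       1.554
  solve Keq expr → x = 0.003441; check Q = 447.5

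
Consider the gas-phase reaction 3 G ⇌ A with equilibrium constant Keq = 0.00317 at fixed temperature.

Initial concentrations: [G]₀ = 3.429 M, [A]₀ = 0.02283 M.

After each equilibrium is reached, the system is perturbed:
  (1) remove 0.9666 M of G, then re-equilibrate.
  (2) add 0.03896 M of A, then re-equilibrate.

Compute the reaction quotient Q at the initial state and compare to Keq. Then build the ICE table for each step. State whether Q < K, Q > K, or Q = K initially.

Q₀ = 5.6624e-04 vs Keq = 0.00317 ⇒ Q<K, forward
Step 1:
                  G         A
  I           3.429   0.02283
  C         -0.2399   0.07998
  E           3.189    0.1028
  solve Keq expr → x = 0.07998; check Q = 0.00317
Then remove 0.9666 M of G.
Step 2:
                  G         A
  I           2.222    0.1028
  C          0.1771  -0.05902
  E             2.4   0.04379
  solve Keq expr → x = -0.05902; check Q = 0.00317
Then add 0.03896 M of A.
Step 3:
                  G         A
  I             2.4   0.08275
  C          0.0998  -0.03327
  E           2.499   0.04949
  solve Keq expr → x = -0.03327; check Q = 0.00317

Q₀ = 5.6624e-04; Q < K (proceeds forward)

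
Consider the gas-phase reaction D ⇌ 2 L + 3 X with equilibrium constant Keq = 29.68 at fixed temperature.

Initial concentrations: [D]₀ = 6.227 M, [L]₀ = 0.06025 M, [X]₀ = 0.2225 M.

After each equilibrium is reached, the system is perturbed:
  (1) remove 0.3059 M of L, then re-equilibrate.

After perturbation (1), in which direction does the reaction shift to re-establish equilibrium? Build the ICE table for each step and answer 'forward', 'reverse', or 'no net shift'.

Q₀ = 6.4213e-06 vs Keq = 29.68 ⇒ Q<K, forward
Step 1:
                  D         L         X
  init        6.227   0.06025    0.2225
  Δ          -1.018     2.036     3.054
  eq          5.209     2.096     3.277
  solve Keq expr → x = 1.018; check Q = 29.68
Then remove 0.3059 M of L.
Step 2:
                  D         L         X
  init        5.209      1.79     3.277
  Δ         -0.0628    0.1256    0.1884
  eq          5.146     1.916     3.465
  solve Keq expr → x = 0.0628; check Q = 29.68

Direction: forward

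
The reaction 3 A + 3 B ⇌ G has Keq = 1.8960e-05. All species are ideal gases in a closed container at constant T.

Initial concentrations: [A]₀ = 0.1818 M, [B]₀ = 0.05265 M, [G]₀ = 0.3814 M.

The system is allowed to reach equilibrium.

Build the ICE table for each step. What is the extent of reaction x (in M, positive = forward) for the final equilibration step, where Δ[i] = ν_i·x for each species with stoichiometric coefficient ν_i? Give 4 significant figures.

Q₀ = 4.3491e+05 vs Keq = 1.8960e-05 ⇒ Q>K, reverse
Step 1:
                  A         B         G
  I          0.1818   0.05265    0.3814
  C           1.144     1.144   -0.3813
  E           1.326     1.197 7.5704e-05
  solve Keq expr → x = -0.3813; check Q = 1.8960e-05

x = -0.3813 M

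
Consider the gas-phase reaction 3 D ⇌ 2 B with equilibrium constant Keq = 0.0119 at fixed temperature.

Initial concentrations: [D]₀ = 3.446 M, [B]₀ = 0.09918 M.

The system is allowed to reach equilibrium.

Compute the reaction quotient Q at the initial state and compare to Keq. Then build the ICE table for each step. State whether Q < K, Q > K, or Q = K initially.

Q₀ = 2.4038e-04; Q < K (proceeds forward)

Q₀ = 2.4038e-04 vs Keq = 0.0119 ⇒ Q<K, forward
Step 1:
                  D         B
  init        3.446   0.09918
  Δ         -0.6261    0.4174
  eq           2.82    0.5166
  solve Keq expr → x = 0.2087; check Q = 0.0119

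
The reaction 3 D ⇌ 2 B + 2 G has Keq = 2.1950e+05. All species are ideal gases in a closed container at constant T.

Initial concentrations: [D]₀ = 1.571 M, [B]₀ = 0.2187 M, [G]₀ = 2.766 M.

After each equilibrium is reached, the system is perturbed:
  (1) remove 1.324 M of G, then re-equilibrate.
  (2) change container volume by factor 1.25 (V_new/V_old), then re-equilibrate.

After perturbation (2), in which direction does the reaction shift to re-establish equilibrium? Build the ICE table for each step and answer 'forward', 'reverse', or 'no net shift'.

Direction: forward

Q₀ = 0.09438 vs Keq = 2.1950e+05 ⇒ Q<K, forward
Step 1:
                   D          B          G
  I            1.571     0.2187      2.766
  C           -1.525      1.016      1.016
  E          0.04633      1.235      3.782
  solve Keq expr → x = 0.5082; check Q = 2.1950e+05
Then remove 1.324 M of G.
Step 2:
                   D          B          G
  I          0.04633      1.235      2.458
  C         -0.01135   0.007569   0.007569
  E          0.03498      1.243      2.466
  solve Keq expr → x = 0.003784; check Q = 2.1950e+05
Then change container volume by factor 1.25 (V_new/V_old).
Step 3:
                   D          B          G
  I          0.02798     0.9942      1.973
  C        -0.001971   0.001314   0.001314
  E          0.02601     0.9955      1.974
  solve Keq expr → x = 6.5709e-04; check Q = 2.1950e+05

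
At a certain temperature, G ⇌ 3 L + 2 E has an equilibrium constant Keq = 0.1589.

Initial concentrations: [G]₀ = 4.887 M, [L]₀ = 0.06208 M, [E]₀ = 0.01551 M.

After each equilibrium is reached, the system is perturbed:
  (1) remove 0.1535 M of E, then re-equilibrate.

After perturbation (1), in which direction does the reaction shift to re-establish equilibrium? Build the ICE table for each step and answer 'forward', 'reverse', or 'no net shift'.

Q₀ = 1.1777e-08 vs Keq = 0.1589 ⇒ Q<K, forward
Step 1:
                  G         L         E
  I           4.887   0.06208   0.01551
  C         -0.3517     1.055    0.7034
  E           4.535     1.117    0.7189
  solve Keq expr → x = 0.3517; check Q = 0.1589
Then remove 0.1535 M of E.
Step 2:
                  G         L         E
  I           4.535     1.117    0.5654
  C        -0.03282   0.09847   0.06565
  E           4.502     1.216    0.6311
  solve Keq expr → x = 0.03282; check Q = 0.1589

Direction: forward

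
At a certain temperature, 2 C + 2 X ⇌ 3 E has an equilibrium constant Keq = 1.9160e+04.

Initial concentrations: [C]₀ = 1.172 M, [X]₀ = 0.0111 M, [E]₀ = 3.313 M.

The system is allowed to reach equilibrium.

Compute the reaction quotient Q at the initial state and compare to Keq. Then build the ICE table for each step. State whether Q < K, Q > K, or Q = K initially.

Q₀ = 2.1486e+05 vs Keq = 1.9160e+04 ⇒ Q>K, reverse
Step 1:
                  C         X         E
  init        1.172    0.0111     3.313
  Δ          0.0247    0.0247  -0.03704
  eq          1.197    0.0358     3.276
  solve Keq expr → x = -0.01235; check Q = 1.9160e+04

Q₀ = 2.1486e+05; Q > K (proceeds reverse)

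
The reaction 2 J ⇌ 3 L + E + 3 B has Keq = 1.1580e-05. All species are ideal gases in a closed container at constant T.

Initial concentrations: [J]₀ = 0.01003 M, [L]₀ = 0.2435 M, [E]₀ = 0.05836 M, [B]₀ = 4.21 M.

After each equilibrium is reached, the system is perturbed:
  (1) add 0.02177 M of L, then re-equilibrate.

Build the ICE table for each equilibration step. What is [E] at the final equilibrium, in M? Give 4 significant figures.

[E]_eq = 3.8583e-06 M

Q₀ = 625 vs Keq = 1.1580e-05 ⇒ Q>K, reverse
Step 1:
                    J           L           E           B
  Initial     0.01003      0.2435     0.05836        4.21
  Change       0.1167     -0.1751    -0.05835     -0.1751
  Equil        0.1267     0.06845  8.8291e-06       4.035
  solve Keq expr → x = -0.05835; check Q = 1.1580e-05
Then add 0.02177 M of L.
Step 2:
                    J           L           E           B
  Initial      0.1267     0.09022  8.8291e-06       4.035
  Change   9.9415e-06 -1.4912e-05 -4.9708e-06 -1.4912e-05
  Equil        0.1267      0.0902  3.8583e-06       4.035
  solve Keq expr → x = -4.9708e-06; check Q = 1.1580e-05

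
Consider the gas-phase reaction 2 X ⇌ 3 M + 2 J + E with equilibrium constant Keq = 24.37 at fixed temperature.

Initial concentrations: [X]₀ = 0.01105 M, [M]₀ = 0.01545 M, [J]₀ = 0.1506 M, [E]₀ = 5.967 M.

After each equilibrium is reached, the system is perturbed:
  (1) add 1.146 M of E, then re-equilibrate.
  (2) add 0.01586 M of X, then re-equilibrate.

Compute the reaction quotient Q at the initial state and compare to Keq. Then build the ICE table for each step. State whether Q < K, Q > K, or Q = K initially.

Q₀ = 0.004088; Q < K (proceeds forward)

Q₀ = 0.004088 vs Keq = 24.37 ⇒ Q<K, forward
Step 1:
                   X          M          J          E
  I          0.01105    0.01545     0.1506      5.967
  C         -0.01061    0.01591    0.01061   0.005303
  E       4.4320e-04    0.03136     0.1612      5.972
  solve Keq expr → x = 0.005303; check Q = 24.37
Then add 1.146 M of E.
Step 2:
                   X          M          J          E
  I       4.4320e-04    0.03136     0.1612      7.118
  C       3.9179e-05 -5.8769e-05 -3.9179e-05 -1.9590e-05
  E       4.8237e-04     0.0313     0.1612      7.118
  solve Keq expr → x = -1.9590e-05; check Q = 24.37
Then add 0.01586 M of X.
Step 3:
                   X          M          J          E
  I          0.01634     0.0313     0.1612      7.118
  C         -0.01515    0.02272    0.01515   0.007573
  E         0.001197    0.05402     0.1763      7.126
  solve Keq expr → x = 0.007573; check Q = 24.37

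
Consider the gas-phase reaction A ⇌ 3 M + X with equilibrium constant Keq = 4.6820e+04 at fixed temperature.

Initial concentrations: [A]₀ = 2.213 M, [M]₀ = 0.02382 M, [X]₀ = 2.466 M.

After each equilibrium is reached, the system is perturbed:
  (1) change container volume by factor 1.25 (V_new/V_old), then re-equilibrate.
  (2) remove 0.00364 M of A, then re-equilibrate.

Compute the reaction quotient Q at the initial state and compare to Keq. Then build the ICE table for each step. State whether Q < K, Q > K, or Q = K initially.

Q₀ = 1.5060e-05 vs Keq = 4.6820e+04 ⇒ Q<K, forward
Step 1:
                   A          M          X
  init         2.213    0.02382      2.466
  Δ           -2.185      6.554      2.185
  eq         0.02827      6.578      4.651
  solve Keq expr → x = 2.185; check Q = 4.6820e+04
Then change container volume by factor 1.25 (V_new/V_old).
Step 2:
                   A          M          X
  init       0.02262      5.262      3.721
  Δ         -0.01079    0.03237    0.01079
  eq         0.01183      5.295      3.731
  solve Keq expr → x = 0.01079; check Q = 4.6820e+04
Then remove 0.00364 M of A.
Step 3:
                   A          M          X
  init       0.00819      5.295      3.731
  Δ         0.003557   -0.01067  -0.003557
  eq         0.01175      5.284      3.728
  solve Keq expr → x = -0.003557; check Q = 4.6820e+04

Q₀ = 1.5060e-05; Q < K (proceeds forward)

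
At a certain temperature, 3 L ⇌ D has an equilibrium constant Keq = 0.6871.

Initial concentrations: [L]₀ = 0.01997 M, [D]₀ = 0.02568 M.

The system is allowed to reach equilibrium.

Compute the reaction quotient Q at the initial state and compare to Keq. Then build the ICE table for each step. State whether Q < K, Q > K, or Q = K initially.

Q₀ = 3224; Q > K (proceeds reverse)

Q₀ = 3224 vs Keq = 0.6871 ⇒ Q>K, reverse
Step 1:
                    L           D
  Initial     0.01997     0.02568
  Change      0.07526    -0.02509
  Equil       0.09523  5.9339e-04
  solve Keq expr → x = -0.02509; check Q = 0.6871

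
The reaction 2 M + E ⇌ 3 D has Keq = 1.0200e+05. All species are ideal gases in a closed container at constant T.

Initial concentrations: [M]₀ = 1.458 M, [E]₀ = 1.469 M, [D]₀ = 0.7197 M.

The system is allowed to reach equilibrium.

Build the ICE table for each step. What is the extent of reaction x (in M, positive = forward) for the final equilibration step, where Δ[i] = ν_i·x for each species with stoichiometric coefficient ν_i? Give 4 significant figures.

x = 0.7202 M

Q₀ = 0.1194 vs Keq = 1.0200e+05 ⇒ Q<K, forward
Step 1:
                   M          E          D
  init         1.458      1.469     0.7197
  Δ            -1.44    -0.7202       2.16
  eq         0.01769     0.7488       2.88
  solve Keq expr → x = 0.7202; check Q = 1.0200e+05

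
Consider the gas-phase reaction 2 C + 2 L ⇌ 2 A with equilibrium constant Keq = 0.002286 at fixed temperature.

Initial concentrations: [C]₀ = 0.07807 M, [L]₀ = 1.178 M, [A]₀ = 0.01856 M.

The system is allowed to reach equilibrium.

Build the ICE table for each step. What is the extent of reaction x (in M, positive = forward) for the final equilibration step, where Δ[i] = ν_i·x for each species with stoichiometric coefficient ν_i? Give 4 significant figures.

x = -0.006676 M

Q₀ = 0.04073 vs Keq = 0.002286 ⇒ Q>K, reverse
Step 1:
                    C           L           A
  init        0.07807       1.178     0.01856
  Δ           0.01335     0.01335    -0.01335
  eq          0.09142       1.191    0.005208
  solve Keq expr → x = -0.006676; check Q = 0.002286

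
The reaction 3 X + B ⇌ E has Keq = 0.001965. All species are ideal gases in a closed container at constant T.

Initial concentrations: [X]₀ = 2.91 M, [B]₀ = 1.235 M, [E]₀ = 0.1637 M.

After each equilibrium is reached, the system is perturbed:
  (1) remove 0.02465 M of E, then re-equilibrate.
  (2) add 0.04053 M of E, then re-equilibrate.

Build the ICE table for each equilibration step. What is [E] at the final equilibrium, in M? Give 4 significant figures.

[E]_eq = 0.08508 M

Q₀ = 0.005379 vs Keq = 0.001965 ⇒ Q>K, reverse
Step 1:
                   X          B          E
  Initial       2.91      1.235     0.1637
  Change      0.2468    0.08227   -0.08227
  Equil        3.157      1.317    0.08143
  solve Keq expr → x = -0.08227; check Q = 0.001965
Then remove 0.02465 M of E.
Step 2:
                   X          B          E
  Initial      3.157      1.317    0.05678
  Change    -0.05748   -0.01916    0.01916
  Equil        3.099      1.298    0.07594
  solve Keq expr → x = 0.01916; check Q = 0.001965
Then add 0.04053 M of E.
Step 3:
                   X          B          E
  Initial      3.099      1.298     0.1165
  Change     0.09416    0.03139   -0.03139
  Equil        3.193      1.329    0.08508
  solve Keq expr → x = -0.03139; check Q = 0.001965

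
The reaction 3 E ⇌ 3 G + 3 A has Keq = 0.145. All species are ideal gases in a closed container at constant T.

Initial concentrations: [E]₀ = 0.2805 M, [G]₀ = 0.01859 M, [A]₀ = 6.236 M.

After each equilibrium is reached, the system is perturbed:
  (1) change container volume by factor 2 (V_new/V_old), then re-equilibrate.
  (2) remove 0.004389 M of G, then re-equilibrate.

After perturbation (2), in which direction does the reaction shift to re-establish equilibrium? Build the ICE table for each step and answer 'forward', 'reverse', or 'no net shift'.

Direction: forward

Q₀ = 0.07059 vs Keq = 0.145 ⇒ Q<K, forward
Step 1:
                    E           G           A
  I            0.2805     0.01859       6.236
  C         -0.004633    0.004633    0.004633
  E            0.2759     0.02322       6.241
  solve Keq expr → x = 0.001544; check Q = 0.145
Then change container volume by factor 2 (V_new/V_old).
Step 2:
                    E           G           A
  I            0.1379     0.01161        3.12
  C          -0.00988     0.00988     0.00988
  E            0.1281     0.02149        3.13
  solve Keq expr → x = 0.003293; check Q = 0.145
Then remove 0.004389 M of G.
Step 3:
                    E           G           A
  I            0.1281      0.0171        3.13
  C         -0.003737    0.003737    0.003737
  E            0.1243     0.02084       3.134
  solve Keq expr → x = 0.001246; check Q = 0.145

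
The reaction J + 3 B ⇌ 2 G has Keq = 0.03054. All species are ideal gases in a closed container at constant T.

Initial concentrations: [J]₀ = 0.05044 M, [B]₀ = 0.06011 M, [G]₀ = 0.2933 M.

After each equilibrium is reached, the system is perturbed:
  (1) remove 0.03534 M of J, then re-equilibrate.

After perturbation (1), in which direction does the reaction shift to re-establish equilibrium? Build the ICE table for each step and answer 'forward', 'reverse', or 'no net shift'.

Q₀ = 7853 vs Keq = 0.03054 ⇒ Q>K, reverse
Step 1:
                   J          B          G
  I          0.05044    0.06011     0.2933
  C           0.1348     0.4043    -0.2695
  E           0.1852     0.4644     0.0238
  solve Keq expr → x = -0.1348; check Q = 0.03054
Then remove 0.03534 M of J.
Step 2:
                   J          B          G
  I           0.1499     0.4644     0.0238
  C         0.001049   0.003146  -0.002097
  E           0.1509     0.4675     0.0217
  solve Keq expr → x = -0.001049; check Q = 0.03054

Direction: reverse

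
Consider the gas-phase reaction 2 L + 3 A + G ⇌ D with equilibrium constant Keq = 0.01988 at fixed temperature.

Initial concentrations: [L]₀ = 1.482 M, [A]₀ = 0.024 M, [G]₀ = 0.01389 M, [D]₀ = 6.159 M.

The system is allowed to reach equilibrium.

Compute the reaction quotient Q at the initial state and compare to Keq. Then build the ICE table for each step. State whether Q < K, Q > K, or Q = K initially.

Q₀ = 1.4604e+07; Q > K (proceeds reverse)

Q₀ = 1.4604e+07 vs Keq = 0.01988 ⇒ Q>K, reverse
Step 1:
                    L           A           G           D
  Initial       1.482       0.024     0.01389       6.159
  Change          1.9       2.851      0.9502     -0.9502
  Equil         3.382       2.875      0.9641       5.209
  solve Keq expr → x = -0.9502; check Q = 0.01988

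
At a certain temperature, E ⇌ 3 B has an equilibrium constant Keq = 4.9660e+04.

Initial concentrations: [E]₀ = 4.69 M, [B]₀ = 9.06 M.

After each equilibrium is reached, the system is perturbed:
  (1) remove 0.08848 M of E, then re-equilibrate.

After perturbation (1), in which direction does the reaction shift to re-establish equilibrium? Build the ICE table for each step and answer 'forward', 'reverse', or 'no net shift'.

Q₀ = 158.6 vs Keq = 4.9660e+04 ⇒ Q<K, forward
Step 1:
                   E          B
  init          4.69       9.06
  Δ           -4.462      13.39
  eq          0.2277      22.45
  solve Keq expr → x = 4.462; check Q = 4.9660e+04
Then remove 0.08848 M of E.
Step 2:
                   E          B
  init        0.1393      22.45
  Δ          0.08115    -0.2434
  eq          0.2204       22.2
  solve Keq expr → x = -0.08115; check Q = 4.9660e+04

Direction: reverse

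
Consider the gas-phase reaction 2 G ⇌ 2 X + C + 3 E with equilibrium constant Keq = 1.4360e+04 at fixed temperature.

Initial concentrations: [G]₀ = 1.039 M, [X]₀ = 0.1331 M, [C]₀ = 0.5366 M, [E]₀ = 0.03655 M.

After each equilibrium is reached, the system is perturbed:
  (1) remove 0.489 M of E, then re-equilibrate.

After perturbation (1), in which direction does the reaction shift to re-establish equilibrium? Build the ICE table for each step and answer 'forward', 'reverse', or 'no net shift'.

Direction: forward

Q₀ = 4.2997e-07 vs Keq = 1.4360e+04 ⇒ Q<K, forward
Step 1:
                   G          X          C          E
  Initial      1.039     0.1331     0.5366    0.03655
  Change       -1.02       1.02     0.5099       1.53
  Equil      0.01929      1.153      1.046      1.566
  solve Keq expr → x = 0.5099; check Q = 1.4360e+04
Then remove 0.489 M of E.
Step 2:
                   G          X          C          E
  Initial    0.01929      1.153      1.046      1.077
  Change   -0.008003   0.008003   0.004001      0.012
  Equil      0.01128      1.161       1.05      1.089
  solve Keq expr → x = 0.004001; check Q = 1.4360e+04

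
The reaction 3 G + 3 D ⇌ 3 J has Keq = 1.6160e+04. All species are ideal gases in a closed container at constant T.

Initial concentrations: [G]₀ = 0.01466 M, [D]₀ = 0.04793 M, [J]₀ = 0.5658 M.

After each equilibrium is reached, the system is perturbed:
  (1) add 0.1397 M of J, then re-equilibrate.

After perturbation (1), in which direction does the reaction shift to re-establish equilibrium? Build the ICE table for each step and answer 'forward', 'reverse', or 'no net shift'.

Direction: reverse

Q₀ = 5.2211e+08 vs Keq = 1.6160e+04 ⇒ Q>K, reverse
Step 1:
                   G          D          J
  Initial    0.01466    0.04793     0.5658
  Change      0.1048     0.1048    -0.1048
  Equil       0.1194     0.1527      0.461
  solve Keq expr → x = -0.03492; check Q = 1.6160e+04
Then add 0.1397 M of J.
Step 2:
                   G          D          J
  Initial     0.1194     0.1527     0.6007
  Change     0.01682    0.01682   -0.01682
  Equil       0.1362     0.1695     0.5839
  solve Keq expr → x = -0.005607; check Q = 1.6160e+04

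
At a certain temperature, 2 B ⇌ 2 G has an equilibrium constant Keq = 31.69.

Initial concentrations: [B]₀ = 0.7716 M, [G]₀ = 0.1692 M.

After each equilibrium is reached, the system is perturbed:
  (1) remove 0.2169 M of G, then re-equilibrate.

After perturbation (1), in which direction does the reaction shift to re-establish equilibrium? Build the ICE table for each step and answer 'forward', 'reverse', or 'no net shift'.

Q₀ = 0.04809 vs Keq = 31.69 ⇒ Q<K, forward
Step 1:
                  B         G
  Initial    0.7716    0.1692
  Change    -0.6297    0.6297
  Equil      0.1419    0.7989
  solve Keq expr → x = 0.3148; check Q = 31.69
Then remove 0.2169 M of G.
Step 2:
                  B         G
  Initial    0.1419     0.582
  Change   -0.03272   0.03272
  Equil      0.1092    0.6147
  solve Keq expr → x = 0.01636; check Q = 31.69

Direction: forward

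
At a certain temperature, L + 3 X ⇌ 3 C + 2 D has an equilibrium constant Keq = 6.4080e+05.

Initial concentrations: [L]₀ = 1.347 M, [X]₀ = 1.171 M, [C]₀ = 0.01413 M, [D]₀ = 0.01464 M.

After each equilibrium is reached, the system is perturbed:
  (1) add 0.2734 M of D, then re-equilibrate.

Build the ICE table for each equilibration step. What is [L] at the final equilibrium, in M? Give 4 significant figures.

Q₀ = 2.7956e-10 vs Keq = 6.4080e+05 ⇒ Q<K, forward
Step 1:
                  L         X         C         D
  Initial     1.347     1.171   0.01413   0.01464
  Change    -0.3864    -1.159     1.159    0.7728
  Equil      0.9606   0.01176     1.173    0.7875
  solve Keq expr → x = 0.3864; check Q = 6.4080e+05
Then add 0.2734 M of D.
Step 2:
                  L         X         C         D
  Initial    0.9606   0.01176     1.173     1.061
  Change  8.4497e-04  0.002535 -0.002535  -0.00169
  Equil      0.9614    0.0143     1.171     1.059
  solve Keq expr → x = -8.4497e-04; check Q = 6.4080e+05

[L]_eq = 0.9614 M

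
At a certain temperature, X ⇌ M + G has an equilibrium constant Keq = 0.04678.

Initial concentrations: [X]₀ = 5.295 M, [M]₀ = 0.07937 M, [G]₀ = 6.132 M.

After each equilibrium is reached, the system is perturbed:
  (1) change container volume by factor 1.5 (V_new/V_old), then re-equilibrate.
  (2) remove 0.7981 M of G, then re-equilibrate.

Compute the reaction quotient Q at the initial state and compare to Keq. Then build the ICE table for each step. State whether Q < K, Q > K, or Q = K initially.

Q₀ = 0.09192 vs Keq = 0.04678 ⇒ Q>K, reverse
Step 1:
                  X         M         G
  init        5.295   0.07937     6.132
  Δ         0.03843  -0.03843  -0.03843
  eq          5.333   0.04094     6.094
  solve Keq expr → x = -0.03843; check Q = 0.04678
Then change container volume by factor 1.5 (V_new/V_old).
Step 2:
                  X         M         G
  init        3.556    0.0273     4.062
  Δ        -0.01336   0.01336   0.01336
  eq          3.542   0.04066     4.076
  solve Keq expr → x = 0.01336; check Q = 0.04678
Then remove 0.7981 M of G.
Step 3:
                  X         M         G
  init        3.542   0.04066     3.278
  Δ       -0.009615  0.009615  0.009615
  eq          3.533   0.05027     3.287
  solve Keq expr → x = 0.009615; check Q = 0.04678

Q₀ = 0.09192; Q > K (proceeds reverse)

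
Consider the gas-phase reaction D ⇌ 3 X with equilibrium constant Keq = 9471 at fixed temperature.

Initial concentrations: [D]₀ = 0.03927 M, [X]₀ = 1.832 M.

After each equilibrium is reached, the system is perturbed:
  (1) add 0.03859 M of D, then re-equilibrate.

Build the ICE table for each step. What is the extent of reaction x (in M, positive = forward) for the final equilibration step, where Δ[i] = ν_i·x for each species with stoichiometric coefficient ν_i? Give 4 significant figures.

x = 0.03844 M

Q₀ = 156.6 vs Keq = 9471 ⇒ Q<K, forward
Step 1:
                    D           X
  init        0.03927       1.832
  Δ          -0.03849      0.1155
  eq       7.7986e-04       1.947
  solve Keq expr → x = 0.03849; check Q = 9471
Then add 0.03859 M of D.
Step 2:
                    D           X
  init        0.03937       1.947
  Δ          -0.03844      0.1153
  eq       9.2678e-04       2.063
  solve Keq expr → x = 0.03844; check Q = 9471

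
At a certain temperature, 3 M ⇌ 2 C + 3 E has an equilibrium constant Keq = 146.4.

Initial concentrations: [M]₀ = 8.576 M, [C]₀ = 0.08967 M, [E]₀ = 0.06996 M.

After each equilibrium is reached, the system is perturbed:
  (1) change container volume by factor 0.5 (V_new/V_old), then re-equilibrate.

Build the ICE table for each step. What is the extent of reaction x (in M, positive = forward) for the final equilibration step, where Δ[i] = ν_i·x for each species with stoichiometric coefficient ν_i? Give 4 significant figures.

x = -0.496 M

Q₀ = 4.3651e-09 vs Keq = 146.4 ⇒ Q<K, forward
Step 1:
                   M          C          E
  Initial      8.576    0.08967    0.06996
  Change      -5.794      3.863      5.794
  Equil        2.782      3.953      5.864
  solve Keq expr → x = 1.931; check Q = 146.4
Then change container volume by factor 0.5 (V_new/V_old).
Step 2:
                   M          C          E
  Initial      5.563      7.905      11.73
  Change       1.488     -0.992     -1.488
  Equil        7.051      6.913      10.24
  solve Keq expr → x = -0.496; check Q = 146.4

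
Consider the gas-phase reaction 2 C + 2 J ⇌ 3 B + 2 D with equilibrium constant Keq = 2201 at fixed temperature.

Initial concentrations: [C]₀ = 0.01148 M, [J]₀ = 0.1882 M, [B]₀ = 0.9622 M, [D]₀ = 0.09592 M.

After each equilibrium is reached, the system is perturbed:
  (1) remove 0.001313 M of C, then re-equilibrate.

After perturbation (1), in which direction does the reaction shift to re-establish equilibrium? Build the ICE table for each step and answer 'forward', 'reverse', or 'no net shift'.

Q₀ = 1756 vs Keq = 2201 ⇒ Q<K, forward
Step 1:
                   C          J          B          D
  init       0.01148     0.1882     0.9622    0.09592
  Δ        -0.001033  -0.001033    0.00155   0.001033
  eq         0.01045     0.1872     0.9638    0.09695
  solve Keq expr → x = 5.1674e-04; check Q = 2201
Then remove 0.001313 M of C.
Step 2:
                   C          J          B          D
  init      0.009134     0.1872     0.9638    0.09695
  Δ         0.001107   0.001107   -0.00166  -0.001107
  eq         0.01024     0.1883     0.9621    0.09585
  solve Keq expr → x = -5.5328e-04; check Q = 2201

Direction: reverse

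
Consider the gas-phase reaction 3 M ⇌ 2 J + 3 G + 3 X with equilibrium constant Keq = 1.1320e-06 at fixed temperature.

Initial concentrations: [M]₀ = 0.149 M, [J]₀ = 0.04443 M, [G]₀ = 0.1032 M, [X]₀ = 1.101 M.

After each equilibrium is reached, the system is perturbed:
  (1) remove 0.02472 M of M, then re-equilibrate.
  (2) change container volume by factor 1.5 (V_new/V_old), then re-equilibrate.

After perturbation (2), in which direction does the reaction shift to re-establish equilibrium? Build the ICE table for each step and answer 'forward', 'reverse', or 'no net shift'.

Direction: forward

Q₀ = 8.7538e-04 vs Keq = 1.1320e-06 ⇒ Q>K, reverse
Step 1:
                    M           J           G           X
  init          0.149     0.04443      0.1032       1.101
  Δ           0.05411    -0.03607    -0.05411    -0.05411
  eq           0.2031    0.008359     0.04909       1.047
  solve Keq expr → x = -0.01804; check Q = 1.1320e-06
Then remove 0.02472 M of M.
Step 2:
                    M           J           G           X
  init         0.1784    0.008359     0.04909       1.047
  Δ          0.001545    -0.00103   -0.001545   -0.001545
  eq           0.1799    0.007328     0.04755       1.045
  solve Keq expr → x = -5.1511e-04; check Q = 1.1320e-06
Then change container volume by factor 1.5 (V_new/V_old).
Step 3:
                    M           J           G           X
  init           0.12    0.004886      0.0317      0.6969
  Δ         -0.006511    0.004341    0.006511    0.006511
  eq           0.1134    0.009226     0.03821      0.7034
  solve Keq expr → x = 0.00217; check Q = 1.1320e-06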